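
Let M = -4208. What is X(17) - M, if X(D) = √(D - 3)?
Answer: 4208 + √14 ≈ 4211.7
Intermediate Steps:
X(D) = √(-3 + D)
X(17) - M = √(-3 + 17) - 1*(-4208) = √14 + 4208 = 4208 + √14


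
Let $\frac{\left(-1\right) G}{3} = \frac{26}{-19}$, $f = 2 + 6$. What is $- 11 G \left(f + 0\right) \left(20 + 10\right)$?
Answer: $- \frac{205920}{19} \approx -10838.0$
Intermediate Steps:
$f = 8$
$G = \frac{78}{19}$ ($G = - 3 \frac{26}{-19} = - 3 \cdot 26 \left(- \frac{1}{19}\right) = \left(-3\right) \left(- \frac{26}{19}\right) = \frac{78}{19} \approx 4.1053$)
$- 11 G \left(f + 0\right) \left(20 + 10\right) = \left(-11\right) \frac{78}{19} \left(8 + 0\right) \left(20 + 10\right) = - \frac{858 \cdot 8 \cdot 30}{19} = \left(- \frac{858}{19}\right) 240 = - \frac{205920}{19}$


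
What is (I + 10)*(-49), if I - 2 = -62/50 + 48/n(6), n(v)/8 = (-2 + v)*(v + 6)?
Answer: -106673/200 ≈ -533.37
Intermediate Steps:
n(v) = 8*(-2 + v)*(6 + v) (n(v) = 8*((-2 + v)*(v + 6)) = 8*((-2 + v)*(6 + v)) = 8*(-2 + v)*(6 + v))
I = 177/200 (I = 2 + (-62/50 + 48/(-96 + 8*6² + 32*6)) = 2 + (-62*1/50 + 48/(-96 + 8*36 + 192)) = 2 + (-31/25 + 48/(-96 + 288 + 192)) = 2 + (-31/25 + 48/384) = 2 + (-31/25 + 48*(1/384)) = 2 + (-31/25 + ⅛) = 2 - 223/200 = 177/200 ≈ 0.88500)
(I + 10)*(-49) = (177/200 + 10)*(-49) = (2177/200)*(-49) = -106673/200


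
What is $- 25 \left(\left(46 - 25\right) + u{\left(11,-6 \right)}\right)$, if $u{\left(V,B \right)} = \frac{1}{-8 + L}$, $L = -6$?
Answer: $- \frac{7325}{14} \approx -523.21$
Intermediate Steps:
$u{\left(V,B \right)} = - \frac{1}{14}$ ($u{\left(V,B \right)} = \frac{1}{-8 - 6} = \frac{1}{-14} = - \frac{1}{14}$)
$- 25 \left(\left(46 - 25\right) + u{\left(11,-6 \right)}\right) = - 25 \left(\left(46 - 25\right) - \frac{1}{14}\right) = - 25 \left(21 - \frac{1}{14}\right) = \left(-25\right) \frac{293}{14} = - \frac{7325}{14}$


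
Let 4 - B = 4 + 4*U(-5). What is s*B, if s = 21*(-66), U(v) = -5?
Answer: -27720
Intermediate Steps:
s = -1386
B = 20 (B = 4 - (4 + 4*(-5)) = 4 - (4 - 20) = 4 - 1*(-16) = 4 + 16 = 20)
s*B = -1386*20 = -27720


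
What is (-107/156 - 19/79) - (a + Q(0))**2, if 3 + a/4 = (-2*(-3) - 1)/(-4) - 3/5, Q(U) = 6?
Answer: -55607861/308100 ≈ -180.49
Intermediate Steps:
a = -97/5 (a = -12 + 4*((-2*(-3) - 1)/(-4) - 3/5) = -12 + 4*((6 - 1)*(-1/4) - 3*1/5) = -12 + 4*(5*(-1/4) - 3/5) = -12 + 4*(-5/4 - 3/5) = -12 + 4*(-37/20) = -12 - 37/5 = -97/5 ≈ -19.400)
(-107/156 - 19/79) - (a + Q(0))**2 = (-107/156 - 19/79) - (-97/5 + 6)**2 = (-107*1/156 - 19*1/79) - (-67/5)**2 = (-107/156 - 19/79) - 1*4489/25 = -11417/12324 - 4489/25 = -55607861/308100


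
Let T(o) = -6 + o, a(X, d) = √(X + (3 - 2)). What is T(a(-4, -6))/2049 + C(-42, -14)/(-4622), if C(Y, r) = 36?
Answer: -16916/1578413 + I*√3/2049 ≈ -0.010717 + 0.00084531*I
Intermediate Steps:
a(X, d) = √(1 + X) (a(X, d) = √(X + 1) = √(1 + X))
T(a(-4, -6))/2049 + C(-42, -14)/(-4622) = (-6 + √(1 - 4))/2049 + 36/(-4622) = (-6 + √(-3))*(1/2049) + 36*(-1/4622) = (-6 + I*√3)*(1/2049) - 18/2311 = (-2/683 + I*√3/2049) - 18/2311 = -16916/1578413 + I*√3/2049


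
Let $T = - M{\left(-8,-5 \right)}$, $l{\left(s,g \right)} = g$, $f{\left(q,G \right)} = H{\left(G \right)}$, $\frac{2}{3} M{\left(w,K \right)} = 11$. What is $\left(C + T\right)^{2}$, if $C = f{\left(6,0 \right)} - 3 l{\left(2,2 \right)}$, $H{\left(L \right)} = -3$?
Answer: $\frac{2601}{4} \approx 650.25$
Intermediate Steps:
$M{\left(w,K \right)} = \frac{33}{2}$ ($M{\left(w,K \right)} = \frac{3}{2} \cdot 11 = \frac{33}{2}$)
$f{\left(q,G \right)} = -3$
$C = -9$ ($C = -3 - 6 = -9$)
$T = - \frac{33}{2}$ ($T = \left(-1\right) \frac{33}{2} = - \frac{33}{2} \approx -16.5$)
$\left(C + T\right)^{2} = \left(-9 - \frac{33}{2}\right)^{2} = \left(- \frac{51}{2}\right)^{2} = \frac{2601}{4}$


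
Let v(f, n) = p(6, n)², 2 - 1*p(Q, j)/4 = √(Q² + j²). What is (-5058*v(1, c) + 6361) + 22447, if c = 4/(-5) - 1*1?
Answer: -86762968/25 + 971136*√109/5 ≈ -1.4427e+6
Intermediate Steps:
p(Q, j) = 8 - 4*√(Q² + j²)
c = -9/5 (c = 4*(-⅕) - 1 = -⅘ - 1 = -9/5 ≈ -1.8000)
v(f, n) = (8 - 4*√(36 + n²))² (v(f, n) = (8 - 4*√(6² + n²))² = (8 - 4*√(36 + n²))²)
(-5058*v(1, c) + 6361) + 22447 = (-80928*(-2 + √(36 + (-9/5)²))² + 6361) + 22447 = (-80928*(-2 + √(36 + 81/25))² + 6361) + 22447 = (-80928*(-2 + √(981/25))² + 6361) + 22447 = (-80928*(-2 + 3*√109/5)² + 6361) + 22447 = (6361 - 80928*(-2 + 3*√109/5)²) + 22447 = 28808 - 80928*(-2 + 3*√109/5)²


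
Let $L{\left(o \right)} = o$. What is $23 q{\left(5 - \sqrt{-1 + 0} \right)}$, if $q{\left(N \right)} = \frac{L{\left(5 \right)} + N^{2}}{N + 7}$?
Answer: $\frac{8234}{145} - \frac{2093 i}{145} \approx 56.786 - 14.434 i$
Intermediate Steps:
$q{\left(N \right)} = \frac{5 + N^{2}}{7 + N}$ ($q{\left(N \right)} = \frac{5 + N^{2}}{N + 7} = \frac{5 + N^{2}}{7 + N}$)
$23 q{\left(5 - \sqrt{-1 + 0} \right)} = 23 \frac{5 + \left(5 - \sqrt{-1 + 0}\right)^{2}}{7 + \left(5 - \sqrt{-1 + 0}\right)} = 23 \frac{5 + \left(5 - \sqrt{-1}\right)^{2}}{7 + \left(5 - \sqrt{-1}\right)} = 23 \frac{5 + \left(5 - i\right)^{2}}{7 + \left(5 - i\right)} = 23 \frac{5 + \left(5 - i\right)^{2}}{12 - i} = 23 \frac{12 + i}{145} \left(5 + \left(5 - i\right)^{2}\right) = 23 \frac{\left(5 + \left(5 - i\right)^{2}\right) \left(12 + i\right)}{145} = \frac{23 \left(5 + \left(5 - i\right)^{2}\right) \left(12 + i\right)}{145}$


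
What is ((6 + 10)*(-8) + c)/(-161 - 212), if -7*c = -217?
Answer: 97/373 ≈ 0.26005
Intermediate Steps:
c = 31 (c = -⅐*(-217) = 31)
((6 + 10)*(-8) + c)/(-161 - 212) = ((6 + 10)*(-8) + 31)/(-161 - 212) = (16*(-8) + 31)/(-373) = (-128 + 31)*(-1/373) = -97*(-1/373) = 97/373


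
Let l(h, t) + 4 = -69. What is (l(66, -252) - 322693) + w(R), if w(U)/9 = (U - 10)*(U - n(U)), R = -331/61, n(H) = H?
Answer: -322766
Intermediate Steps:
l(h, t) = -73 (l(h, t) = -4 - 69 = -73)
R = -331/61 (R = -331*1/61 = -331/61 ≈ -5.4262)
w(U) = 0 (w(U) = 9*((U - 10)*(U - U)) = 9*((-10 + U)*0) = 9*0 = 0)
(l(66, -252) - 322693) + w(R) = (-73 - 322693) + 0 = -322766 + 0 = -322766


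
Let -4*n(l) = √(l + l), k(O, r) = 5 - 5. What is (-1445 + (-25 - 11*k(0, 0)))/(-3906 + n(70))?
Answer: 3281040/8718187 - 420*√35/8718187 ≈ 0.37606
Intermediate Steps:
k(O, r) = 0
n(l) = -√2*√l/4 (n(l) = -√(l + l)/4 = -√2*√l/4)
(-1445 + (-25 - 11*k(0, 0)))/(-3906 + n(70)) = (-1445 + (-25 - 11*0))/(-3906 - √2*√70/4) = (-1445 + (-25 + 0))/(-3906 - √35/2) = (-1445 - 25)/(-3906 - √35/2) = -1470/(-3906 - √35/2)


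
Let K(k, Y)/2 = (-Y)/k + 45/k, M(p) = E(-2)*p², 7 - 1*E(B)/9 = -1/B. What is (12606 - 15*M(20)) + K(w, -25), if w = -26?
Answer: -4399192/13 ≈ -3.3840e+5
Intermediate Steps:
E(B) = 63 + 9/B (E(B) = 63 - (-9)/B = 63 + 9/B)
M(p) = 117*p²/2 (M(p) = (63 + 9/(-2))*p² = (63 + 9*(-½))*p² = (63 - 9/2)*p² = 117*p²/2)
K(k, Y) = 90/k - 2*Y/k (K(k, Y) = 2*((-Y)/k + 45/k) = 2*(-Y/k + 45/k) = 2*(45/k - Y/k) = 90/k - 2*Y/k)
(12606 - 15*M(20)) + K(w, -25) = (12606 - 1755*20²/2) + 2*(45 - 1*(-25))/(-26) = (12606 - 1755*400/2) + 2*(-1/26)*(45 + 25) = (12606 - 15*23400) + 2*(-1/26)*70 = (12606 - 351000) - 70/13 = -338394 - 70/13 = -4399192/13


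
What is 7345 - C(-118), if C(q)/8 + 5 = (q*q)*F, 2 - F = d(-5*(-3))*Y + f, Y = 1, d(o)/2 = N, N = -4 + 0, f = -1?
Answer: -1217927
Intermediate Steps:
N = -4
d(o) = -8 (d(o) = 2*(-4) = -8)
F = 11 (F = 2 - (-8*1 - 1) = 2 - (-8 - 1) = 2 - 1*(-9) = 2 + 9 = 11)
C(q) = -40 + 88*q² (C(q) = -40 + 8*((q*q)*11) = -40 + 8*(q²*11) = -40 + 8*(11*q²) = -40 + 88*q²)
7345 - C(-118) = 7345 - (-40 + 88*(-118)²) = 7345 - (-40 + 88*13924) = 7345 - (-40 + 1225312) = 7345 - 1*1225272 = 7345 - 1225272 = -1217927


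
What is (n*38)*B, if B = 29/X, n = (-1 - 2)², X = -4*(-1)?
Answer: 4959/2 ≈ 2479.5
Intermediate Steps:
X = 4
n = 9 (n = (-3)² = 9)
B = 29/4 ≈ 7.2500
(n*38)*B = (9*38)*(29/4) = 342*(29/4) = 4959/2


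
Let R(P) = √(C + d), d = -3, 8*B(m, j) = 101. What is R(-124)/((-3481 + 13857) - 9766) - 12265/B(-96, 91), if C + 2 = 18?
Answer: -98120/101 + √13/610 ≈ -971.48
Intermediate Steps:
C = 16 (C = -2 + 18 = 16)
B(m, j) = 101/8 (B(m, j) = (⅛)*101 = 101/8)
R(P) = √13 (R(P) = √(16 - 3) = √13)
R(-124)/((-3481 + 13857) - 9766) - 12265/B(-96, 91) = √13/((-3481 + 13857) - 9766) - 12265/101/8 = √13/(10376 - 9766) - 12265*8/101 = √13/610 - 98120/101 = -98120/101 + √13/610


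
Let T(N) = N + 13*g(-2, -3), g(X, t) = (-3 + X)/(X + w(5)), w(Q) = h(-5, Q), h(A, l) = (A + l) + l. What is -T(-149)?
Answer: 512/3 ≈ 170.67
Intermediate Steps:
h(A, l) = A + 2*l
w(Q) = -5 + 2*Q
g(X, t) = (-3 + X)/(5 + X) (g(X, t) = (-3 + X)/(X + (-5 + 2*5)) = (-3 + X)/(X + (-5 + 10)) = (-3 + X)/(X + 5) = (-3 + X)/(5 + X))
T(N) = -65/3 + N (T(N) = N + 13*((-3 - 2)/(5 - 2)) = N + 13*(-5/3) = N - 65/3 = -65/3 + N)
-T(-149) = -(-65/3 - 149) = -1*(-512/3) = 512/3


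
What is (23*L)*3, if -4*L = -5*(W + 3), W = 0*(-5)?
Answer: 1035/4 ≈ 258.75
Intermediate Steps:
W = 0
L = 15/4 (L = -(-5)*(0 + 3)/4 = -(-5)*3/4 = -¼*(-15) = 15/4 ≈ 3.7500)
(23*L)*3 = (23*(15/4))*3 = (345/4)*3 = 1035/4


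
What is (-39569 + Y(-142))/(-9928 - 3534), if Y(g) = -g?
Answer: 39427/13462 ≈ 2.9288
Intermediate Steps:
(-39569 + Y(-142))/(-9928 - 3534) = (-39569 - 1*(-142))/(-9928 - 3534) = (-39569 + 142)/(-13462) = -39427*(-1/13462) = 39427/13462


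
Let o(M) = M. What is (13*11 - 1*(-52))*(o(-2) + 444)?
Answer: 86190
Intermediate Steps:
(13*11 - 1*(-52))*(o(-2) + 444) = (13*11 - 1*(-52))*(-2 + 444) = (143 + 52)*442 = 195*442 = 86190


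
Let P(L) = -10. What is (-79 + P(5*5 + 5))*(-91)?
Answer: 8099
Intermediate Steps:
(-79 + P(5*5 + 5))*(-91) = (-79 - 10)*(-91) = -89*(-91) = 8099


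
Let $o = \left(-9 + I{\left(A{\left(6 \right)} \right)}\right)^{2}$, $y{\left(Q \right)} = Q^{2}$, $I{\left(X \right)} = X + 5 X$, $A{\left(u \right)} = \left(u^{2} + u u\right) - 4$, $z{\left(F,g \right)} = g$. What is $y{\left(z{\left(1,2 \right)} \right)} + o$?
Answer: $159205$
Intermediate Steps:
$A{\left(u \right)} = -4 + 2 u^{2}$ ($A{\left(u \right)} = \left(u^{2} + u^{2}\right) - 4 = 2 u^{2} - 4 = -4 + 2 u^{2}$)
$I{\left(X \right)} = 6 X$
$o = 159201$ ($o = \left(-9 + 6 \left(-4 + 2 \cdot 6^{2}\right)\right)^{2} = \left(-9 + 6 \left(-4 + 2 \cdot 36\right)\right)^{2} = \left(-9 + 6 \left(-4 + 72\right)\right)^{2} = \left(-9 + 6 \cdot 68\right)^{2} = \left(-9 + 408\right)^{2} = 399^{2} = 159201$)
$y{\left(z{\left(1,2 \right)} \right)} + o = 2^{2} + 159201 = 4 + 159201 = 159205$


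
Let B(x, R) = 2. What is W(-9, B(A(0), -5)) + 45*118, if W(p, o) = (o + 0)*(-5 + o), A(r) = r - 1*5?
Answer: 5304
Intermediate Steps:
A(r) = -5 + r (A(r) = r - 5 = -5 + r)
W(p, o) = o*(-5 + o)
W(-9, B(A(0), -5)) + 45*118 = 2*(-5 + 2) + 45*118 = 2*(-3) + 5310 = -6 + 5310 = 5304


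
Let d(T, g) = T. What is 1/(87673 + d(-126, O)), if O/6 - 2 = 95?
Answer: 1/87547 ≈ 1.1422e-5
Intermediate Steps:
O = 582 (O = 12 + 6*95 = 12 + 570 = 582)
1/(87673 + d(-126, O)) = 1/(87673 - 126) = 1/87547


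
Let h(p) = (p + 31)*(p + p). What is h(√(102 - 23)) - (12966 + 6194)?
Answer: -19002 + 62*√79 ≈ -18451.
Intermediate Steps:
h(p) = 2*p*(31 + p) (h(p) = (31 + p)*(2*p) = 2*p*(31 + p))
h(√(102 - 23)) - (12966 + 6194) = 2*√(102 - 23)*(31 + √(102 - 23)) - (12966 + 6194) = 2*√79*(31 + √79) - 1*19160 = 2*√79*(31 + √79) - 19160 = -19160 + 2*√79*(31 + √79)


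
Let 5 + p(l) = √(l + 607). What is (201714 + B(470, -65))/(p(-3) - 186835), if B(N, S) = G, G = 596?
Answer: -9449900100/8727296249 - 101155*√151/8727296249 ≈ -1.0829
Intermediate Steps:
B(N, S) = 596
p(l) = -5 + √(607 + l) (p(l) = -5 + √(l + 607) = -5 + √(607 + l))
(201714 + B(470, -65))/(p(-3) - 186835) = (201714 + 596)/((-5 + √(607 - 3)) - 186835) = 202310/((-5 + √604) - 186835) = 202310/((-5 + 2*√151) - 186835) = 202310/(-186840 + 2*√151)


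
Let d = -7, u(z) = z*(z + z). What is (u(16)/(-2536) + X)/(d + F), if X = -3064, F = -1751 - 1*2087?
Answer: 971352/1218865 ≈ 0.79693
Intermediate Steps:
u(z) = 2*z**2 (u(z) = z*(2*z) = 2*z**2)
F = -3838 (F = -1751 - 2087 = -3838)
(u(16)/(-2536) + X)/(d + F) = ((2*16**2)/(-2536) - 3064)/(-7 - 3838) = ((2*256)*(-1/2536) - 3064)/(-3845) = (512*(-1/2536) - 3064)*(-1/3845) = (-64/317 - 3064)*(-1/3845) = -971352/317*(-1/3845) = 971352/1218865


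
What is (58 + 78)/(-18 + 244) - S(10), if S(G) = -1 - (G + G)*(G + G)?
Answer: 45381/113 ≈ 401.60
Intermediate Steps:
S(G) = -1 - 4*G² (S(G) = -1 - 2*G*2*G = -1 - 4*G²)
(58 + 78)/(-18 + 244) - S(10) = (58 + 78)/(-18 + 244) - (-1 - 4*10²) = 136/226 - (-1 - 4*100) = 136*(1/226) - (-1 - 400) = 68/113 - 1*(-401) = 68/113 + 401 = 45381/113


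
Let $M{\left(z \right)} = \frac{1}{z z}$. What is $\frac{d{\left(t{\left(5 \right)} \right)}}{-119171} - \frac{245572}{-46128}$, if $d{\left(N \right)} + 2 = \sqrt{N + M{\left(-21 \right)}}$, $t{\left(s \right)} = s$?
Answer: $\frac{7316288267}{1374279972} - \frac{\sqrt{2206}}{2502591} \approx 5.3237$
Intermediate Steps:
$M{\left(z \right)} = \frac{1}{z^{2}}$
$d{\left(N \right)} = -2 + \sqrt{\frac{1}{441} + N}$ ($d{\left(N \right)} = -2 + \sqrt{N + \frac{1}{441}} = -2 + \sqrt{\frac{1}{441} + N}$)
$\frac{d{\left(t{\left(5 \right)} \right)}}{-119171} - \frac{245572}{-46128} = \frac{-2 + \frac{\sqrt{1 + 441 \cdot 5}}{21}}{-119171} - \frac{245572}{-46128} = \left(-2 + \frac{\sqrt{1 + 2205}}{21}\right) \left(- \frac{1}{119171}\right) - - \frac{61393}{11532} = \left(-2 + \frac{\sqrt{2206}}{21}\right) \left(- \frac{1}{119171}\right) + \frac{61393}{11532} = \left(\frac{2}{119171} - \frac{\sqrt{2206}}{2502591}\right) + \frac{61393}{11532} = \frac{7316288267}{1374279972} - \frac{\sqrt{2206}}{2502591}$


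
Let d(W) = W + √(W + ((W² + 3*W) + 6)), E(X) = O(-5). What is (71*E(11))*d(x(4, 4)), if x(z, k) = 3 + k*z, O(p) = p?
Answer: -6745 - 355*√443 ≈ -14217.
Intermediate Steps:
E(X) = -5
d(W) = W + √(6 + W² + 4*W) (d(W) = W + √(W + (6 + W² + 3*W)) = W + √(6 + W² + 4*W))
(71*E(11))*d(x(4, 4)) = (71*(-5))*((3 + 4*4) + √(6 + (3 + 4*4)² + 4*(3 + 4*4))) = -355*((3 + 16) + √(6 + (3 + 16)² + 4*(3 + 16))) = -355*(19 + √(6 + 19² + 4*19)) = -355*(19 + √(6 + 361 + 76)) = -355*(19 + √443) = -6745 - 355*√443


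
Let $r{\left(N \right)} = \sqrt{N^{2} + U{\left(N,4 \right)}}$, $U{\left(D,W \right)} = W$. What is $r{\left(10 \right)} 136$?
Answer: $272 \sqrt{26} \approx 1386.9$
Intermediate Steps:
$r{\left(N \right)} = \sqrt{4 + N^{2}}$ ($r{\left(N \right)} = \sqrt{N^{2} + 4} = \sqrt{4 + N^{2}}$)
$r{\left(10 \right)} 136 = \sqrt{4 + 10^{2}} \cdot 136 = \sqrt{4 + 100} \cdot 136 = \sqrt{104} \cdot 136 = 2 \sqrt{26} \cdot 136 = 272 \sqrt{26}$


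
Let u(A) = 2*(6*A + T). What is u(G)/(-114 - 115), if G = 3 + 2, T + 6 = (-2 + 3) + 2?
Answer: -54/229 ≈ -0.23581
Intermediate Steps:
T = -3 (T = -6 + ((-2 + 3) + 2) = -6 + (1 + 2) = -6 + 3 = -3)
G = 5
u(A) = -6 + 12*A (u(A) = 2*(6*A - 3) = 2*(-3 + 6*A) = -6 + 12*A)
u(G)/(-114 - 115) = (-6 + 12*5)/(-114 - 115) = (-6 + 60)/(-229) = 54*(-1/229) = -54/229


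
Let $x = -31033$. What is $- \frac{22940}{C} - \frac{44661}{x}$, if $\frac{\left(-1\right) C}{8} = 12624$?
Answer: $\frac{1305575183}{783521184} \approx 1.6663$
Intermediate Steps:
$C = -100992$ ($C = \left(-8\right) 12624 = -100992$)
$- \frac{22940}{C} - \frac{44661}{x} = - \frac{22940}{-100992} - \frac{44661}{-31033} = \left(-22940\right) \left(- \frac{1}{100992}\right) - - \frac{44661}{31033} = \frac{5735}{25248} + \frac{44661}{31033} = \frac{1305575183}{783521184}$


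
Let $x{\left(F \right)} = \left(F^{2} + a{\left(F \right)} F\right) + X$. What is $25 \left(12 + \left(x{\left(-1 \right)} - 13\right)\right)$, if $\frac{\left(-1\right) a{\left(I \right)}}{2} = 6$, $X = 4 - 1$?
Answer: $375$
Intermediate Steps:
$X = 3$
$a{\left(I \right)} = -12$ ($a{\left(I \right)} = \left(-2\right) 6 = -12$)
$x{\left(F \right)} = 3 + F^{2} - 12 F$ ($x{\left(F \right)} = \left(F^{2} - 12 F\right) + 3 = 3 + F^{2} - 12 F$)
$25 \left(12 + \left(x{\left(-1 \right)} - 13\right)\right) = 25 \left(12 + \left(\left(3 + \left(-1\right)^{2} - -12\right) - 13\right)\right) = 25 \left(12 + \left(\left(3 + 1 + 12\right) - 13\right)\right) = 25 \left(12 + \left(16 - 13\right)\right) = 25 \left(12 + 3\right) = 25 \cdot 15 = 375$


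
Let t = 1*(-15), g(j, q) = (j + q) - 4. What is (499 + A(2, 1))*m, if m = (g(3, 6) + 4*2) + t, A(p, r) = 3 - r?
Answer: -1002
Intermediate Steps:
g(j, q) = -4 + j + q
t = -15
m = -2 (m = ((-4 + 3 + 6) + 4*2) - 15 = (5 + 8) - 15 = 13 - 15 = -2)
(499 + A(2, 1))*m = (499 + (3 - 1*1))*(-2) = (499 + (3 - 1))*(-2) = (499 + 2)*(-2) = 501*(-2) = -1002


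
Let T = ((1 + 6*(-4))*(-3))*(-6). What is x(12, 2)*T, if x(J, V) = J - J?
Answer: 0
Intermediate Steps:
x(J, V) = 0
T = -414 (T = ((1 - 24)*(-3))*(-6) = -23*(-3)*(-6) = 69*(-6) = -414)
x(12, 2)*T = 0*(-414) = 0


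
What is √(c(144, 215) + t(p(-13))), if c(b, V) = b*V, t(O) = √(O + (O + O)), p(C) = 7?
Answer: √(30960 + √21) ≈ 175.97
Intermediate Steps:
t(O) = √3*√O (t(O) = √(O + 2*O) = √(3*O) = √3*√O)
c(b, V) = V*b
√(c(144, 215) + t(p(-13))) = √(215*144 + √3*√7) = √(30960 + √21)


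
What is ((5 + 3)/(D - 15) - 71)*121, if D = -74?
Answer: -765567/89 ≈ -8601.9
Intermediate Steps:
((5 + 3)/(D - 15) - 71)*121 = ((5 + 3)/(-74 - 15) - 71)*121 = (8/(-89) - 71)*121 = (8*(-1/89) - 71)*121 = (-8/89 - 71)*121 = -6327/89*121 = -765567/89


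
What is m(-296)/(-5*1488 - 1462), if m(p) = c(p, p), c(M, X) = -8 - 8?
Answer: 8/4451 ≈ 0.0017973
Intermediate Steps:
c(M, X) = -16
m(p) = -16
m(-296)/(-5*1488 - 1462) = -16/(-5*1488 - 1462) = -16/(-7440 - 1462) = -16/(-8902) = -16*(-1/8902) = 8/4451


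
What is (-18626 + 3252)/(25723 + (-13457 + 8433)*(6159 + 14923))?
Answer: 15374/105890245 ≈ 0.00014519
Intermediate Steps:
(-18626 + 3252)/(25723 + (-13457 + 8433)*(6159 + 14923)) = -15374/(25723 - 5024*21082) = -15374/(25723 - 105915968) = -15374/(-105890245) = -15374*(-1/105890245) = 15374/105890245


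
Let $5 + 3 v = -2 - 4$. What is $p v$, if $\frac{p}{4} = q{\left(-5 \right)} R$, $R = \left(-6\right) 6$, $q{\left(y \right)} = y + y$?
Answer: $-5280$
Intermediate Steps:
$q{\left(y \right)} = 2 y$
$v = - \frac{11}{3}$ ($v = - \frac{5}{3} + \frac{-2 - 4}{3} = - \frac{5}{3} + \frac{1}{3} \left(-6\right) = - \frac{5}{3} - 2 = - \frac{11}{3} \approx -3.6667$)
$R = -36$
$p = 1440$ ($p = 4 \cdot 2 \left(-5\right) \left(-36\right) = 4 \left(\left(-10\right) \left(-36\right)\right) = 4 \cdot 360 = 1440$)
$p v = 1440 \left(- \frac{11}{3}\right) = -5280$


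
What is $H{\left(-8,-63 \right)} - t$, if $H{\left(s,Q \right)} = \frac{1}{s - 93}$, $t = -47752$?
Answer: $\frac{4822951}{101} \approx 47752.0$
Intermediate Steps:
$H{\left(s,Q \right)} = \frac{1}{-93 + s}$
$H{\left(-8,-63 \right)} - t = \frac{1}{-93 - 8} - -47752 = \frac{1}{-101} + 47752 = - \frac{1}{101} + 47752 = \frac{4822951}{101}$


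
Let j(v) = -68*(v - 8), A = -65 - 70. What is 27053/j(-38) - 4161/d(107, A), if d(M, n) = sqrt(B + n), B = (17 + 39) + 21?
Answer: 27053/3128 + 4161*I*sqrt(58)/58 ≈ 8.6487 + 546.37*I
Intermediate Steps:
A = -135
j(v) = 544 - 68*v (j(v) = -68*(-8 + v) = 544 - 68*v)
B = 77 (B = 56 + 21 = 77)
d(M, n) = sqrt(77 + n)
27053/j(-38) - 4161/d(107, A) = 27053/(544 - 68*(-38)) - 4161/sqrt(77 - 135) = 27053/(544 + 2584) - 4161*(-I*sqrt(58)/58) = 27053/3128 - 4161*(-I*sqrt(58)/58) = 27053*(1/3128) - (-4161)*I*sqrt(58)/58 = 27053/3128 + 4161*I*sqrt(58)/58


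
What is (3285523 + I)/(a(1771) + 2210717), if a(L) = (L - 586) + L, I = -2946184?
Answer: 1469/9583 ≈ 0.15329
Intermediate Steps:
a(L) = -586 + 2*L (a(L) = (-586 + L) + L = -586 + 2*L)
(3285523 + I)/(a(1771) + 2210717) = (3285523 - 2946184)/((-586 + 2*1771) + 2210717) = 339339/((-586 + 3542) + 2210717) = 339339/(2956 + 2210717) = 339339/2213673 = 339339*(1/2213673) = 1469/9583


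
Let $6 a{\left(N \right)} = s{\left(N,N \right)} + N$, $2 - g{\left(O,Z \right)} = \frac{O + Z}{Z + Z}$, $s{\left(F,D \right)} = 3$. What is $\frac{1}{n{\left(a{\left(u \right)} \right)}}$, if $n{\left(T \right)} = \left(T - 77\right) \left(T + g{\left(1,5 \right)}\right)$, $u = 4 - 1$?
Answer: $- \frac{5}{912} \approx -0.0054825$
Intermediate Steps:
$g{\left(O,Z \right)} = 2 - \frac{O + Z}{2 Z}$ ($g{\left(O,Z \right)} = 2 - \frac{O + Z}{Z + Z} = 2 - \frac{O + Z}{2 Z}$)
$u = 3$ ($u = 4 - 1 = 3$)
$a{\left(N \right)} = \frac{1}{2} + \frac{N}{6}$ ($a{\left(N \right)} = \frac{3 + N}{6} = \frac{1}{2} + \frac{N}{6}$)
$n{\left(T \right)} = \left(-77 + T\right) \left(\frac{7}{5} + T\right)$ ($n{\left(T \right)} = \left(T - 77\right) \left(T + \frac{\left(-1\right) 1 + 3 \cdot 5}{2 \cdot 5}\right) = \left(-77 + T\right) \left(T + \frac{1}{2} \cdot \frac{1}{5} \left(-1 + 15\right)\right) = \left(-77 + T\right) \left(T + \frac{1}{2} \cdot \frac{1}{5} \cdot 14\right) = \left(-77 + T\right) \left(T + \frac{7}{5}\right) = \left(-77 + T\right) \left(\frac{7}{5} + T\right)$)
$\frac{1}{n{\left(a{\left(u \right)} \right)}} = \frac{1}{- \frac{539}{5} + \left(\frac{1}{2} + \frac{1}{6} \cdot 3\right)^{2} - \frac{378 \left(\frac{1}{2} + \frac{1}{6} \cdot 3\right)}{5}} = \frac{1}{- \frac{539}{5} + \left(\frac{1}{2} + \frac{1}{2}\right)^{2} - \frac{378 \left(\frac{1}{2} + \frac{1}{2}\right)}{5}} = \frac{1}{- \frac{539}{5} + 1^{2} - \frac{378}{5}} = \frac{1}{- \frac{539}{5} + 1 - \frac{378}{5}} = \frac{1}{- \frac{912}{5}} = - \frac{5}{912}$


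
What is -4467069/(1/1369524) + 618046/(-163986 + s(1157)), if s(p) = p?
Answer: -996148450787964370/162829 ≈ -6.1178e+12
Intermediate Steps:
-4467069/(1/1369524) + 618046/(-163986 + s(1157)) = -4467069/(1/1369524) + 618046/(-163986 + 1157) = -4467069/1/1369524 + 618046/(-162829) = -4467069*1369524 + 618046*(-1/162829) = -6117758205156 - 618046/162829 = -996148450787964370/162829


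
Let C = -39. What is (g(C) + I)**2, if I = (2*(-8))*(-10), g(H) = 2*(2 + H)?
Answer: 7396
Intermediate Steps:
g(H) = 4 + 2*H
I = 160 (I = -16*(-10) = 160)
(g(C) + I)**2 = ((4 + 2*(-39)) + 160)**2 = ((4 - 78) + 160)**2 = (-74 + 160)**2 = 86**2 = 7396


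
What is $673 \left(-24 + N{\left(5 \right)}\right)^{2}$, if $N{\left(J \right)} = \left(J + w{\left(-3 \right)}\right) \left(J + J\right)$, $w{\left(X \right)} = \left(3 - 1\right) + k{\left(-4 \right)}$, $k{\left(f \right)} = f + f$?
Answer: $777988$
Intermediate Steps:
$k{\left(f \right)} = 2 f$
$w{\left(X \right)} = -6$ ($w{\left(X \right)} = \left(3 - 1\right) + 2 \left(-4\right) = 2 - 8 = -6$)
$N{\left(J \right)} = 2 J \left(-6 + J\right)$ ($N{\left(J \right)} = \left(J - 6\right) \left(J + J\right) = \left(-6 + J\right) 2 J = 2 J \left(-6 + J\right)$)
$673 \left(-24 + N{\left(5 \right)}\right)^{2} = 673 \left(-24 + 2 \cdot 5 \left(-6 + 5\right)\right)^{2} = 673 \left(-24 + 2 \cdot 5 \left(-1\right)\right)^{2} = 673 \left(-24 - 10\right)^{2} = 673 \left(-34\right)^{2} = 673 \cdot 1156 = 777988$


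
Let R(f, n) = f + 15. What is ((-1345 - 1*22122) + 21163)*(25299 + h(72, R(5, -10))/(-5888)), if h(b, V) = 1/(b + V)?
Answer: -123339303927/2116 ≈ -5.8289e+7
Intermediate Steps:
R(f, n) = 15 + f
h(b, V) = 1/(V + b)
((-1345 - 1*22122) + 21163)*(25299 + h(72, R(5, -10))/(-5888)) = ((-1345 - 1*22122) + 21163)*(25299 + 1/(((15 + 5) + 72)*(-5888))) = ((-1345 - 22122) + 21163)*(25299 - 1/5888/(20 + 72)) = (-23467 + 21163)*(25299 - 1/5888/92) = -2304*(25299 + (1/92)*(-1/5888)) = -2304*(25299 - 1/541696) = -2304*13704367103/541696 = -123339303927/2116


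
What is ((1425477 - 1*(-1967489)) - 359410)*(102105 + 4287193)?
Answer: 13315181283688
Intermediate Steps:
((1425477 - 1*(-1967489)) - 359410)*(102105 + 4287193) = ((1425477 + 1967489) - 359410)*4389298 = (3392966 - 359410)*4389298 = 3033556*4389298 = 13315181283688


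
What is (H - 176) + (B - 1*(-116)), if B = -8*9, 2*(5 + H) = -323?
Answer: -597/2 ≈ -298.50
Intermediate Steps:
H = -333/2 (H = -5 + (1/2)*(-323) = -5 - 323/2 = -333/2 ≈ -166.50)
B = -72
(H - 176) + (B - 1*(-116)) = (-333/2 - 176) + (-72 - 1*(-116)) = -685/2 + (-72 + 116) = -685/2 + 44 = -597/2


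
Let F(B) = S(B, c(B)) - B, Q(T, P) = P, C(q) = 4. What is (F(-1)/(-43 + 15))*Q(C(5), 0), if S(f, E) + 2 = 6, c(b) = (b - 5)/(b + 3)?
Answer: 0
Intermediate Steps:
c(b) = (-5 + b)/(3 + b)
S(f, E) = 4 (S(f, E) = -2 + 6 = 4)
F(B) = 4 - B
(F(-1)/(-43 + 15))*Q(C(5), 0) = ((4 - 1*(-1))/(-43 + 15))*0 = ((4 + 1)/(-28))*0 = -1/28*5*0 = -5/28*0 = 0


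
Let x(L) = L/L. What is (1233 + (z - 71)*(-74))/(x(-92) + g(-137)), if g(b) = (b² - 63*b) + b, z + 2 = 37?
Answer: 1299/9088 ≈ 0.14294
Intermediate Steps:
z = 35 (z = -2 + 37 = 35)
g(b) = b² - 62*b
x(L) = 1
(1233 + (z - 71)*(-74))/(x(-92) + g(-137)) = (1233 + (35 - 71)*(-74))/(1 - 137*(-62 - 137)) = (1233 - 36*(-74))/(1 - 137*(-199)) = (1233 + 2664)/(1 + 27263) = 3897/27264 = 3897*(1/27264) = 1299/9088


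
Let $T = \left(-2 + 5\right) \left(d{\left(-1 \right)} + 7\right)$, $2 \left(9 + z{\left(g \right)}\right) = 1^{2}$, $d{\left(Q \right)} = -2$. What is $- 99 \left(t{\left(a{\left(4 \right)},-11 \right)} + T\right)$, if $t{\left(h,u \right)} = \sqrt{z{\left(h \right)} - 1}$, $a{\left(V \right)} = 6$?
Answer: $-1485 - \frac{99 i \sqrt{38}}{2} \approx -1485.0 - 305.14 i$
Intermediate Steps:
$z{\left(g \right)} = - \frac{17}{2}$ ($z{\left(g \right)} = -9 + \frac{1^{2}}{2} = -9 + \frac{1}{2} \cdot 1 = -9 + \frac{1}{2} = - \frac{17}{2}$)
$t{\left(h,u \right)} = \frac{i \sqrt{38}}{2}$ ($t{\left(h,u \right)} = \sqrt{- \frac{17}{2} - 1} = \sqrt{- \frac{19}{2}} = \frac{i \sqrt{38}}{2}$)
$T = 15$ ($T = \left(-2 + 5\right) \left(-2 + 7\right) = 3 \cdot 5 = 15$)
$- 99 \left(t{\left(a{\left(4 \right)},-11 \right)} + T\right) = - 99 \left(\frac{i \sqrt{38}}{2} + 15\right) = - 99 \left(15 + \frac{i \sqrt{38}}{2}\right) = -1485 - \frac{99 i \sqrt{38}}{2}$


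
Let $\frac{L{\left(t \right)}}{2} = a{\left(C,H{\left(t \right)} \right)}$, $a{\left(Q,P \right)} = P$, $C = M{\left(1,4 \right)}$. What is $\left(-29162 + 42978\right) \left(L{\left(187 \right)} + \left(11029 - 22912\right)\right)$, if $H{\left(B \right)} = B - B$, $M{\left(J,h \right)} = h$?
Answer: $-164175528$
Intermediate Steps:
$C = 4$
$H{\left(B \right)} = 0$
$L{\left(t \right)} = 0$ ($L{\left(t \right)} = 2 \cdot 0 = 0$)
$\left(-29162 + 42978\right) \left(L{\left(187 \right)} + \left(11029 - 22912\right)\right) = \left(-29162 + 42978\right) \left(0 + \left(11029 - 22912\right)\right) = 13816 \left(0 - 11883\right) = 13816 \left(-11883\right) = -164175528$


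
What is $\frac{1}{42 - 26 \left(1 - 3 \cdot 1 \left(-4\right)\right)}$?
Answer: $- \frac{1}{296} \approx -0.0033784$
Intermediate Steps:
$\frac{1}{42 - 26 \left(1 - 3 \cdot 1 \left(-4\right)\right)} = \frac{1}{42 - 26 \left(1 - -12\right)} = \frac{1}{42 - 26 \left(1 + 12\right)} = \frac{1}{42 - 338} = \frac{1}{-296} = - \frac{1}{296}$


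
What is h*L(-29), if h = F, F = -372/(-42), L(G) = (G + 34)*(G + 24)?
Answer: -1550/7 ≈ -221.43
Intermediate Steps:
L(G) = (24 + G)*(34 + G) (L(G) = (34 + G)*(24 + G) = (24 + G)*(34 + G))
F = 62/7 (F = -372*(-1/42) = 62/7 ≈ 8.8571)
h = 62/7 ≈ 8.8571
h*L(-29) = 62*(816 + (-29)² + 58*(-29))/7 = 62*(816 + 841 - 1682)/7 = (62/7)*(-25) = -1550/7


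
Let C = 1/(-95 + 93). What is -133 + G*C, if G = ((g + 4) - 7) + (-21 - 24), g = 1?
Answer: -219/2 ≈ -109.50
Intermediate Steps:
C = -½ (C = 1/(-2) = -½ ≈ -0.50000)
G = -47 (G = ((1 + 4) - 7) + (-21 - 24) = (5 - 7) - 45 = -2 - 45 = -47)
-133 + G*C = -133 - 47*(-½) = -133 + 47/2 = -219/2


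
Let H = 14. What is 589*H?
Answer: 8246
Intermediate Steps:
589*H = 589*14 = 8246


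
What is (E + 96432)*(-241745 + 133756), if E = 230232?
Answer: -35276118696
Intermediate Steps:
(E + 96432)*(-241745 + 133756) = (230232 + 96432)*(-241745 + 133756) = 326664*(-107989) = -35276118696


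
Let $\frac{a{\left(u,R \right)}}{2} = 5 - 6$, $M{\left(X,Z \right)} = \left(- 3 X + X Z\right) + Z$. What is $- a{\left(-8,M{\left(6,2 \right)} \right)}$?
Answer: $2$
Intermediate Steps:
$M{\left(X,Z \right)} = Z - 3 X + X Z$
$a{\left(u,R \right)} = -2$ ($a{\left(u,R \right)} = 2 \left(5 - 6\right) = 2 \left(-1\right) = -2$)
$- a{\left(-8,M{\left(6,2 \right)} \right)} = \left(-1\right) \left(-2\right) = 2$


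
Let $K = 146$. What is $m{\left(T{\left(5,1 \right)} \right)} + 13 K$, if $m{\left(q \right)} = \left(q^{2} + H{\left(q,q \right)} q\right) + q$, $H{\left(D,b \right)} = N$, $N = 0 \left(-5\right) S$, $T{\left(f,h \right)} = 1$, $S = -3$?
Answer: $1900$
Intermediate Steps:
$N = 0$ ($N = 0 \left(-5\right) \left(-3\right) = 0 \left(-3\right) = 0$)
$H{\left(D,b \right)} = 0$
$m{\left(q \right)} = q + q^{2}$ ($m{\left(q \right)} = \left(q^{2} + 0 q\right) + q = \left(q^{2} + 0\right) + q = q^{2} + q = q + q^{2}$)
$m{\left(T{\left(5,1 \right)} \right)} + 13 K = 1 \left(1 + 1\right) + 13 \cdot 146 = 1 \cdot 2 + 1898 = 2 + 1898 = 1900$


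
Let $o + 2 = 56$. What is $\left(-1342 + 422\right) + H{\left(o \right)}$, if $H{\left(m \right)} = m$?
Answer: $-866$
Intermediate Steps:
$o = 54$ ($o = -2 + 56 = 54$)
$\left(-1342 + 422\right) + H{\left(o \right)} = \left(-1342 + 422\right) + 54 = -920 + 54 = -866$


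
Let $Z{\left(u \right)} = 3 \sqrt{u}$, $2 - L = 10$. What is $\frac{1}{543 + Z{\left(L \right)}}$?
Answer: $\frac{181}{98307} - \frac{2 i \sqrt{2}}{98307} \approx 0.0018412 - 2.8771 \cdot 10^{-5} i$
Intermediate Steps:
$L = -8$ ($L = 2 - 10 = -8$)
$\frac{1}{543 + Z{\left(L \right)}} = \frac{1}{543 + 3 \sqrt{-8}} = \frac{1}{543 + 3 \cdot 2 i \sqrt{2}} = \frac{1}{543 + 6 i \sqrt{2}}$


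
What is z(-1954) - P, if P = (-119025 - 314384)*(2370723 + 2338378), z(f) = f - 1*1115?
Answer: 2040966752240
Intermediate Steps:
z(f) = -1115 + f (z(f) = f - 1115 = -1115 + f)
P = -2040966755309 (P = -433409*4709101 = -2040966755309)
z(-1954) - P = (-1115 - 1954) - 1*(-2040966755309) = -3069 + 2040966755309 = 2040966752240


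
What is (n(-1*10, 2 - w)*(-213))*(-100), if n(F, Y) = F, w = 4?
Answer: -213000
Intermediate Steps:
(n(-1*10, 2 - w)*(-213))*(-100) = (-1*10*(-213))*(-100) = -10*(-213)*(-100) = 2130*(-100) = -213000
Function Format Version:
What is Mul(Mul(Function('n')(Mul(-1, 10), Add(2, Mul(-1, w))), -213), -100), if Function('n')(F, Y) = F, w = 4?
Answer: -213000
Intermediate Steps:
Mul(Mul(Function('n')(Mul(-1, 10), Add(2, Mul(-1, w))), -213), -100) = Mul(Mul(Mul(-1, 10), -213), -100) = Mul(Mul(-10, -213), -100) = Mul(2130, -100) = -213000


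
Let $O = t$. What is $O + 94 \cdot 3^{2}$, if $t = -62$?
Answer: $784$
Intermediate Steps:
$O = -62$
$O + 94 \cdot 3^{2} = -62 + 94 \cdot 3^{2} = -62 + 94 \cdot 9 = -62 + 846 = 784$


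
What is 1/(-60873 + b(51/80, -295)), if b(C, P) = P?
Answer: -1/61168 ≈ -1.6348e-5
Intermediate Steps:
1/(-60873 + b(51/80, -295)) = 1/(-60873 - 295) = 1/(-61168) = -1/61168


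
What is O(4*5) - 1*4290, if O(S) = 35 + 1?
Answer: -4254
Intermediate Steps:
O(S) = 36
O(4*5) - 1*4290 = 36 - 1*4290 = 36 - 4290 = -4254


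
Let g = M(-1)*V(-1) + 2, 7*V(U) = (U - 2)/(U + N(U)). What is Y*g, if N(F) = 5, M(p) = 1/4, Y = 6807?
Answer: 1504347/112 ≈ 13432.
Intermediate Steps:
M(p) = ¼
V(U) = (-2 + U)/(7*(5 + U)) (V(U) = ((U - 2)/(U + 5))/7 = ((-2 + U)/(5 + U))/7 = (-2 + U)/(7*(5 + U)))
g = 221/112 (g = ((-2 - 1)/(7*(5 - 1)))/4 + 2 = ((⅐)*(-3)/4)/4 + 2 = ((⅐)*(¼)*(-3))/4 + 2 = (¼)*(-3/28) + 2 = -3/112 + 2 = 221/112 ≈ 1.9732)
Y*g = 6807*(221/112) = 1504347/112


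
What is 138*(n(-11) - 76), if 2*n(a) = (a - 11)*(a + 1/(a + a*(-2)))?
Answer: 6072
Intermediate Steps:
n(a) = (-11 + a)*(a - 1/a)/2 (n(a) = ((a - 11)*(a + 1/(a + a*(-2))))/2 = ((-11 + a)*(a + 1/(a - 2*a)))/2 = ((-11 + a)*(a + 1/(-a)))/2 = ((-11 + a)*(a - 1/a))/2 = (-11 + a)*(a - 1/a)/2)
138*(n(-11) - 76) = 138*((½)*(11 - 1*(-11)*(1 - 1*(-11)² + 11*(-11)))/(-11) - 76) = 138*((½)*(-1/11)*(11 - 1*(-11)*(1 - 1*121 - 121)) - 76) = 138*((½)*(-1/11)*(11 - 1*(-11)*(1 - 121 - 121)) - 76) = 138*((½)*(-1/11)*(11 - 1*(-11)*(-241)) - 76) = 138*((½)*(-1/11)*(11 - 2651) - 76) = 138*((½)*(-1/11)*(-2640) - 76) = 138*(120 - 76) = 138*44 = 6072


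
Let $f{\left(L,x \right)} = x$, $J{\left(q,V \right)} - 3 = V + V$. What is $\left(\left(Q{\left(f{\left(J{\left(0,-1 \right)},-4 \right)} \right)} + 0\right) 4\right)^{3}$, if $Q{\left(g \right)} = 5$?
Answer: $8000$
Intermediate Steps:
$J{\left(q,V \right)} = 3 + 2 V$ ($J{\left(q,V \right)} = 3 + \left(V + V\right) = 3 + 2 V$)
$\left(\left(Q{\left(f{\left(J{\left(0,-1 \right)},-4 \right)} \right)} + 0\right) 4\right)^{3} = \left(\left(5 + 0\right) 4\right)^{3} = \left(5 \cdot 4\right)^{3} = 20^{3} = 8000$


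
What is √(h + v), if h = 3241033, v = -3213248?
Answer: √27785 ≈ 166.69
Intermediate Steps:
√(h + v) = √(3241033 - 3213248) = √27785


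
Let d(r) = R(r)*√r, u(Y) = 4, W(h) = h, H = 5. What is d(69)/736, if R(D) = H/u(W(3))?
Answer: 5*√69/2944 ≈ 0.014108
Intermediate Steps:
R(D) = 5/4
d(r) = 5*√r/4
d(69)/736 = (5*√69/4)/736 = (5*√69/4)*(1/736) = 5*√69/2944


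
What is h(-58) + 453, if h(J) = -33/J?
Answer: 26307/58 ≈ 453.57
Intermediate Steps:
h(-58) + 453 = -33/(-58) + 453 = -33*(-1/58) + 453 = 33/58 + 453 = 26307/58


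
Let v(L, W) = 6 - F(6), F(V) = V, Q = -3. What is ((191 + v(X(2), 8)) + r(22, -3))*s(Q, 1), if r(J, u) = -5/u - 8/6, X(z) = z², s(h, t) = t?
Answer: 574/3 ≈ 191.33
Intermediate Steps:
v(L, W) = 0 (v(L, W) = 6 - 1*6 = 6 - 6 = 0)
r(J, u) = -4/3 - 5/u (r(J, u) = -5/u - 8*⅙ = -5/u - 4/3 = -4/3 - 5/u)
((191 + v(X(2), 8)) + r(22, -3))*s(Q, 1) = ((191 + 0) + (-4/3 - 5/(-3)))*1 = (191 + (-4/3 - 5*(-⅓)))*1 = (191 + (-4/3 + 5/3))*1 = (191 + ⅓)*1 = (574/3)*1 = 574/3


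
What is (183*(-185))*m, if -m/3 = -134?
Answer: -13609710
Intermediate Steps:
m = 402 (m = -3*(-134) = 402)
(183*(-185))*m = (183*(-185))*402 = -33855*402 = -13609710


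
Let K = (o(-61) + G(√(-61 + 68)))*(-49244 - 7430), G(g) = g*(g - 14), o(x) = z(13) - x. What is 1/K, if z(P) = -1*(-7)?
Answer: -75/241034522 - 7*√7/120517261 ≈ -4.6483e-7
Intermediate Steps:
z(P) = 7
o(x) = 7 - x
G(g) = g*(-14 + g)
K = -3853832 - 56674*√7*(-14 + √7) (K = ((7 - 1*(-61)) + √(-61 + 68)*(-14 + √(-61 + 68)))*(-49244 - 7430) = ((7 + 61) + √7*(-14 + √7))*(-56674) = (68 + √7*(-14 + √7))*(-56674) = -3853832 - 56674*√7*(-14 + √7) ≈ -2.1513e+6)
1/K = 1/(-4250550 + 793436*√7)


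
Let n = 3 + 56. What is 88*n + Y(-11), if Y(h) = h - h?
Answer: 5192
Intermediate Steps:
n = 59
Y(h) = 0
88*n + Y(-11) = 88*59 + 0 = 5192 + 0 = 5192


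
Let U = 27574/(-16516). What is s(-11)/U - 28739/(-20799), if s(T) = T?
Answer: 2285564155/286755813 ≈ 7.9704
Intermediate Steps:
U = -13787/8258 (U = 27574*(-1/16516) = -13787/8258 ≈ -1.6695)
s(-11)/U - 28739/(-20799) = -11/(-13787/8258) - 28739/(-20799) = -11*(-8258/13787) - 28739*(-1/20799) = 90838/13787 + 28739/20799 = 2285564155/286755813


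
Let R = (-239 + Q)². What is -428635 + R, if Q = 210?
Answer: -427794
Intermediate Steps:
R = 841 (R = (-239 + 210)² = (-29)² = 841)
-428635 + R = -428635 + 841 = -427794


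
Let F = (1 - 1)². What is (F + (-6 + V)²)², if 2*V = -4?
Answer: 4096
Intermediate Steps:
V = -2 (V = (½)*(-4) = -2)
F = 0 (F = 0² = 0)
(F + (-6 + V)²)² = (0 + (-6 - 2)²)² = (0 + (-8)²)² = (0 + 64)² = 64² = 4096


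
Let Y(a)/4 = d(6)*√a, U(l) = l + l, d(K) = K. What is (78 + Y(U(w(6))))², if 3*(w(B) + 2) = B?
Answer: 6084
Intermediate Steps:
w(B) = -2 + B/3
U(l) = 2*l
Y(a) = 24*√a (Y(a) = 4*(6*√a) = 24*√a)
(78 + Y(U(w(6))))² = (78 + 24*√(2*(-2 + (⅓)*6)))² = (78 + 24*√(2*(-2 + 2)))² = (78 + 24*√(2*0))² = (78 + 24*√0)² = (78 + 24*0)² = (78 + 0)² = 78² = 6084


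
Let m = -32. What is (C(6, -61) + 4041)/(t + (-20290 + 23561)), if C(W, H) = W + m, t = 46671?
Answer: 4015/49942 ≈ 0.080393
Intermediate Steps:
C(W, H) = -32 + W (C(W, H) = W - 32 = -32 + W)
(C(6, -61) + 4041)/(t + (-20290 + 23561)) = ((-32 + 6) + 4041)/(46671 + (-20290 + 23561)) = (-26 + 4041)/(46671 + 3271) = 4015/49942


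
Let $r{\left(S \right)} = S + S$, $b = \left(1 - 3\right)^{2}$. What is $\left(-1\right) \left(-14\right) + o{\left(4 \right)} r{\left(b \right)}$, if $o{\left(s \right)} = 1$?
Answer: $22$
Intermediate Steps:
$b = 4$ ($b = \left(-2\right)^{2} = 4$)
$r{\left(S \right)} = 2 S$
$\left(-1\right) \left(-14\right) + o{\left(4 \right)} r{\left(b \right)} = \left(-1\right) \left(-14\right) + 1 \cdot 2 \cdot 4 = 14 + 1 \cdot 8 = 14 + 8 = 22$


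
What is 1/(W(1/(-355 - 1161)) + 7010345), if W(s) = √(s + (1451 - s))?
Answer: 7010345/49144937017574 - √1451/49144937017574 ≈ 1.4265e-7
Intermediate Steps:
W(s) = √1451
1/(W(1/(-355 - 1161)) + 7010345) = 1/(√1451 + 7010345) = 1/(7010345 + √1451)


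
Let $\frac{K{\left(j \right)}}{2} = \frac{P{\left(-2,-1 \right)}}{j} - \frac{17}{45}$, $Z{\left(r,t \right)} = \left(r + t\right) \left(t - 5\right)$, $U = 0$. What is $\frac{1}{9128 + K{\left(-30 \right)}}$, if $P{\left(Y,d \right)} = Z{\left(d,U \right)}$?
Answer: $\frac{45}{410711} \approx 0.00010957$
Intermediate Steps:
$Z{\left(r,t \right)} = \left(-5 + t\right) \left(r + t\right)$ ($Z{\left(r,t \right)} = \left(r + t\right) \left(-5 + t\right) = \left(-5 + t\right) \left(r + t\right)$)
$P{\left(Y,d \right)} = - 5 d$ ($P{\left(Y,d \right)} = 0^{2} - 5 d - 0 + d 0 = 0 - 5 d + 0 + 0 = - 5 d$)
$K{\left(j \right)} = - \frac{34}{45} + \frac{10}{j}$ ($K{\left(j \right)} = 2 \left(\frac{\left(-5\right) \left(-1\right)}{j} - \frac{17}{45}\right) = 2 \left(\frac{5}{j} - \frac{17}{45}\right) = 2 \left(- \frac{17}{45} + \frac{5}{j}\right) = - \frac{34}{45} + \frac{10}{j}$)
$\frac{1}{9128 + K{\left(-30 \right)}} = \frac{1}{9128 - \left(\frac{34}{45} - \frac{10}{-30}\right)} = \frac{1}{9128 + \left(- \frac{34}{45} + 10 \left(- \frac{1}{30}\right)\right)} = \frac{1}{9128 - \frac{49}{45}} = \frac{1}{\frac{410711}{45}} = \frac{45}{410711}$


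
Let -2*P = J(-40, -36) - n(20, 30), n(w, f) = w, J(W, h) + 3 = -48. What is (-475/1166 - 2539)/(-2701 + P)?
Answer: 986983/1035991 ≈ 0.95269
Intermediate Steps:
J(W, h) = -51 (J(W, h) = -3 - 48 = -51)
P = 71/2 (P = -(-51 - 1*20)/2 = -(-51 - 20)/2 = -½*(-71) = 71/2 ≈ 35.500)
(-475/1166 - 2539)/(-2701 + P) = (-475/1166 - 2539)/(-2701 + 71/2) = (-475*1/1166 - 2539)/(-5331/2) = (-475/1166 - 2539)*(-2/5331) = -2960949/1166*(-2/5331) = 986983/1035991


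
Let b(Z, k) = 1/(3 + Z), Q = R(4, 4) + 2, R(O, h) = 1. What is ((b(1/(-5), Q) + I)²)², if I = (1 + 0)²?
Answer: 130321/38416 ≈ 3.3924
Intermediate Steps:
Q = 3 (Q = 1 + 2 = 3)
I = 1 (I = 1² = 1)
((b(1/(-5), Q) + I)²)² = ((1/(3 + 1/(-5)) + 1)²)² = ((1/(3 + 1*(-⅕)) + 1)²)² = ((1/(3 - ⅕) + 1)²)² = ((1/(14/5) + 1)²)² = ((5/14 + 1)²)² = ((19/14)²)² = (361/196)² = 130321/38416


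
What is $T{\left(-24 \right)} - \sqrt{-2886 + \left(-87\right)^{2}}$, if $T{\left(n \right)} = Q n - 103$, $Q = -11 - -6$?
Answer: $17 - \sqrt{4683} \approx -51.432$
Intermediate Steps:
$Q = -5$ ($Q = -11 + 6 = -5$)
$T{\left(n \right)} = -103 - 5 n$ ($T{\left(n \right)} = - 5 n - 103 = -103 - 5 n$)
$T{\left(-24 \right)} - \sqrt{-2886 + \left(-87\right)^{2}} = \left(-103 - -120\right) - \sqrt{-2886 + \left(-87\right)^{2}} = \left(-103 + 120\right) - \sqrt{-2886 + 7569} = 17 - \sqrt{4683}$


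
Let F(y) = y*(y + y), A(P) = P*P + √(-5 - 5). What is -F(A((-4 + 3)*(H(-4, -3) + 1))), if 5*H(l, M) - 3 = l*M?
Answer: -492 - 64*I*√10 ≈ -492.0 - 202.39*I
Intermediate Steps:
H(l, M) = ⅗ + M*l/5 (H(l, M) = ⅗ + (l*M)/5 = ⅗ + (M*l)/5 = ⅗ + M*l/5)
A(P) = P² + I*√10 (A(P) = P² + √(-10) = P² + I*√10)
F(y) = 2*y² (F(y) = y*(2*y) = 2*y²)
-F(A((-4 + 3)*(H(-4, -3) + 1))) = -2*(((-4 + 3)*((⅗ + (⅕)*(-3)*(-4)) + 1))² + I*√10)² = -2*((-((⅗ + 12/5) + 1))² + I*√10)² = -2*((-(3 + 1))² + I*√10)² = -2*((-1*4)² + I*√10)² = -2*((-4)² + I*√10)² = -2*(16 + I*√10)²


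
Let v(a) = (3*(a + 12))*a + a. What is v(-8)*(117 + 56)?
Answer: -17992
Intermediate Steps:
v(a) = a + a*(36 + 3*a) (v(a) = (3*(12 + a))*a + a = (36 + 3*a)*a + a = a*(36 + 3*a) + a = a + a*(36 + 3*a))
v(-8)*(117 + 56) = (-8*(37 + 3*(-8)))*(117 + 56) = -8*(37 - 24)*173 = -8*13*173 = -104*173 = -17992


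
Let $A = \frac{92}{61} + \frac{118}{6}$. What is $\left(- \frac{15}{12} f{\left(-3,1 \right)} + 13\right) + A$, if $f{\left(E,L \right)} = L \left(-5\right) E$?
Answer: $\frac{11291}{732} \approx 15.425$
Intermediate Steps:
$f{\left(E,L \right)} = - 5 E L$ ($f{\left(E,L \right)} = - 5 L E = - 5 E L$)
$A = \frac{3875}{183}$ ($A = 92 \cdot \frac{1}{61} + 118 \cdot \frac{1}{6} = \frac{92}{61} + \frac{59}{3} = \frac{3875}{183} \approx 21.175$)
$\left(- \frac{15}{12} f{\left(-3,1 \right)} + 13\right) + A = \left(- \frac{15}{12} \left(\left(-5\right) \left(-3\right) 1\right) + 13\right) + \frac{3875}{183} = \left(\left(-15\right) \frac{1}{12} \cdot 15 + 13\right) + \frac{3875}{183} = \left(\left(- \frac{5}{4}\right) 15 + 13\right) + \frac{3875}{183} = \left(- \frac{75}{4} + 13\right) + \frac{3875}{183} = - \frac{23}{4} + \frac{3875}{183} = \frac{11291}{732}$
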